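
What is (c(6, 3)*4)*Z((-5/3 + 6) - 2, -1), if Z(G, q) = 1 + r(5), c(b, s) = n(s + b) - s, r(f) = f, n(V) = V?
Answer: 144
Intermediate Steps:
c(b, s) = b (c(b, s) = (s + b) - s = (b + s) - s = b)
Z(G, q) = 6 (Z(G, q) = 1 + 5 = 6)
(c(6, 3)*4)*Z((-5/3 + 6) - 2, -1) = (6*4)*6 = 24*6 = 144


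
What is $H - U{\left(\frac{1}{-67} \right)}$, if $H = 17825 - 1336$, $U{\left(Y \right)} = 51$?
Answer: $16438$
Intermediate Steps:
$H = 16489$
$H - U{\left(\frac{1}{-67} \right)} = 16489 - 51 = 16438$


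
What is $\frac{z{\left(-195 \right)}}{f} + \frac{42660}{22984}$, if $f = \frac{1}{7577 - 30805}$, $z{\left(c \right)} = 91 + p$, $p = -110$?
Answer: $\frac{2535904337}{5746} \approx 4.4133 \cdot 10^{5}$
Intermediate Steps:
$z{\left(c \right)} = -19$ ($z{\left(c \right)} = 91 - 110 = -19$)
$f = - \frac{1}{23228}$ ($f = \frac{1}{-23228} = - \frac{1}{23228} \approx -4.3051 \cdot 10^{-5}$)
$\frac{z{\left(-195 \right)}}{f} + \frac{42660}{22984} = - \frac{19}{- \frac{1}{23228}} + \frac{42660}{22984} = \left(-19\right) \left(-23228\right) + 42660 \cdot \frac{1}{22984} = 441332 + \frac{10665}{5746} = \frac{2535904337}{5746}$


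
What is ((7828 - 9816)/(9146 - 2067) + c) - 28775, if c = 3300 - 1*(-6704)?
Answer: -132881897/7079 ≈ -18771.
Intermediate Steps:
c = 10004 (c = 3300 + 6704 = 10004)
((7828 - 9816)/(9146 - 2067) + c) - 28775 = ((7828 - 9816)/(9146 - 2067) + 10004) - 28775 = (-1988/7079 + 10004) - 28775 = 70816328/7079 - 28775 = -132881897/7079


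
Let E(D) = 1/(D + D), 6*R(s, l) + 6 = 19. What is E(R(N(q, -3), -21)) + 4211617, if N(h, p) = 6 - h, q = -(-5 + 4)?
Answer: 54751024/13 ≈ 4.2116e+6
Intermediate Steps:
q = 1 (q = -1*(-1) = 1)
R(s, l) = 13/6 (R(s, l) = -1 + (⅙)*19 = -1 + 19/6 = 13/6)
E(D) = 1/(2*D)
E(R(N(q, -3), -21)) + 4211617 = 1/(2*(13/6)) + 4211617 = (½)*(6/13) + 4211617 = 3/13 + 4211617 = 54751024/13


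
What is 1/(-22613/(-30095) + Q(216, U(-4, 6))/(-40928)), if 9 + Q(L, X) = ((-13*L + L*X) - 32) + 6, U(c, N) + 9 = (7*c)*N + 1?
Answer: 1231728160/2155156469 ≈ 0.57153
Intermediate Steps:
U(c, N) = -8 + 7*N*c (U(c, N) = -9 + ((7*c)*N + 1) = -9 + (7*N*c + 1) = -9 + (1 + 7*N*c) = -8 + 7*N*c)
Q(L, X) = -35 - 13*L + L*X (Q(L, X) = -9 + (((-13*L + L*X) - 32) + 6) = -9 + ((-32 - 13*L + L*X) + 6) = -9 + (-26 - 13*L + L*X) = -35 - 13*L + L*X)
1/(-22613/(-30095) + Q(216, U(-4, 6))/(-40928)) = 1/(-22613/(-30095) + (-35 - 13*216 + 216*(-8 + 7*6*(-4)))/(-40928)) = 1/(-22613*(-1/30095) + (-35 - 2808 + 216*(-8 - 168))*(-1/40928)) = 1/(22613/30095 + (-35 - 2808 + 216*(-176))*(-1/40928)) = 1/(22613/30095 + (-35 - 2808 - 38016)*(-1/40928)) = 1/(22613/30095 - 40859*(-1/40928)) = 1/(22613/30095 + 40859/40928) = 1/(2155156469/1231728160) = 1231728160/2155156469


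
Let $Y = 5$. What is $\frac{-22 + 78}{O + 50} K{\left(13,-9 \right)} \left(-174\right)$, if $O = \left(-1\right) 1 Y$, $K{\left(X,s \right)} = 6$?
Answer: $- \frac{6496}{5} \approx -1299.2$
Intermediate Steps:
$O = -5$ ($O = \left(-1\right) 1 \cdot 5 = \left(-1\right) 5 = -5$)
$\frac{-22 + 78}{O + 50} K{\left(13,-9 \right)} \left(-174\right) = \frac{-22 + 78}{-5 + 50} \cdot 6 \left(-174\right) = \frac{56}{45} \cdot 6 \left(-174\right) = \frac{112}{15} \left(-174\right) = - \frac{6496}{5}$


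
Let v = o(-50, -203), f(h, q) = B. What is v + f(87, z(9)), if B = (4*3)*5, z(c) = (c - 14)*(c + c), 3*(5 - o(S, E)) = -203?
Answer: 398/3 ≈ 132.67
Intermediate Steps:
o(S, E) = 218/3 (o(S, E) = 5 - ⅓*(-203) = 5 + 203/3 = 218/3)
z(c) = 2*c*(-14 + c) (z(c) = (-14 + c)*(2*c) = 2*c*(-14 + c))
B = 60 (B = 12*5 = 60)
f(h, q) = 60
v = 218/3 ≈ 72.667
v + f(87, z(9)) = 218/3 + 60 = 398/3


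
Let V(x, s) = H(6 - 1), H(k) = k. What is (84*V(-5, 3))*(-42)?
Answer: -17640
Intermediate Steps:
V(x, s) = 5 (V(x, s) = 6 - 1 = 5)
(84*V(-5, 3))*(-42) = (84*5)*(-42) = 420*(-42) = -17640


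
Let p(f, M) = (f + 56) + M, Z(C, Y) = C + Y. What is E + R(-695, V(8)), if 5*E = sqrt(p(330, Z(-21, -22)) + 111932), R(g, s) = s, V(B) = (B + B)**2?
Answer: 256 + 3*sqrt(499) ≈ 323.02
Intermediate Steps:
V(B) = 4*B**2 (V(B) = (2*B)**2 = 4*B**2)
p(f, M) = 56 + M + f (p(f, M) = (56 + f) + M = 56 + M + f)
E = 3*sqrt(499) (E = sqrt((56 + (-21 - 22) + 330) + 111932)/5 = sqrt((56 - 43 + 330) + 111932)/5 = sqrt(343 + 111932)/5 = sqrt(112275)/5 = (15*sqrt(499))/5 = 3*sqrt(499) ≈ 67.015)
E + R(-695, V(8)) = 3*sqrt(499) + 4*8**2 = 3*sqrt(499) + 4*64 = 3*sqrt(499) + 256 = 256 + 3*sqrt(499)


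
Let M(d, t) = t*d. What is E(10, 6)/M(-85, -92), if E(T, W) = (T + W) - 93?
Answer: -77/7820 ≈ -0.0098466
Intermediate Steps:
M(d, t) = d*t
E(T, W) = -93 + T + W
E(10, 6)/M(-85, -92) = (-93 + 10 + 6)/((-85*(-92))) = -77/7820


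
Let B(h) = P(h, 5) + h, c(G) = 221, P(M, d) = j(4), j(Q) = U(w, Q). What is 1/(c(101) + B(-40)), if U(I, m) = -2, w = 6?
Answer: 1/179 ≈ 0.0055866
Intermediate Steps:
j(Q) = -2
P(M, d) = -2
B(h) = -2 + h
1/(c(101) + B(-40)) = 1/(221 + (-2 - 40)) = 1/(221 - 42) = 1/179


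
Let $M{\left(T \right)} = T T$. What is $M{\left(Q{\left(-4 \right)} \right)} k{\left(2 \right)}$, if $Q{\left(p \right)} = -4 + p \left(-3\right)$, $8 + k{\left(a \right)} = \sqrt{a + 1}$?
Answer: $-512 + 64 \sqrt{3} \approx -401.15$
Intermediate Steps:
$k{\left(a \right)} = -8 + \sqrt{1 + a}$ ($k{\left(a \right)} = -8 + \sqrt{a + 1} = -8 + \sqrt{1 + a}$)
$Q{\left(p \right)} = -4 - 3 p$
$M{\left(T \right)} = T^{2}$
$M{\left(Q{\left(-4 \right)} \right)} k{\left(2 \right)} = \left(-4 - -12\right)^{2} \left(-8 + \sqrt{1 + 2}\right) = \left(-4 + 12\right)^{2} \left(-8 + \sqrt{3}\right) = 8^{2} \left(-8 + \sqrt{3}\right) = 64 \left(-8 + \sqrt{3}\right) = -512 + 64 \sqrt{3}$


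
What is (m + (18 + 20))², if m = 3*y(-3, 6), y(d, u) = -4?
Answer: 676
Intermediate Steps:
m = -12 (m = 3*(-4) = -12)
(m + (18 + 20))² = (-12 + (18 + 20))² = (-12 + 38)² = 26² = 676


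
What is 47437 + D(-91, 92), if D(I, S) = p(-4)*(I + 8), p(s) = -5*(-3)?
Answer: 46192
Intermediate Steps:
p(s) = 15
D(I, S) = 120 + 15*I (D(I, S) = 15*(I + 8) = 15*(8 + I) = 120 + 15*I)
47437 + D(-91, 92) = 47437 + (120 + 15*(-91)) = 47437 + (120 - 1365) = 47437 - 1245 = 46192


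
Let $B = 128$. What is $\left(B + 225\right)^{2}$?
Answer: $124609$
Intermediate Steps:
$\left(B + 225\right)^{2} = \left(128 + 225\right)^{2} = 353^{2} = 124609$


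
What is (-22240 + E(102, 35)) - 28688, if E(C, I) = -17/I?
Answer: -1782497/35 ≈ -50929.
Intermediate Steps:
(-22240 + E(102, 35)) - 28688 = (-22240 - 17/35) - 28688 = -778417/35 - 28688 = -1782497/35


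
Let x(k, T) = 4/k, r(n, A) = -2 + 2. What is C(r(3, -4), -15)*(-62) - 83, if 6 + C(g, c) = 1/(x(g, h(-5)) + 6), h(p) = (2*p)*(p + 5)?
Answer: nan ≈ nan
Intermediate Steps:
h(p) = 2*p*(5 + p) (h(p) = (2*p)*(5 + p) = 2*p*(5 + p))
r(n, A) = 0
C(g, c) = -6 + 1/(6 + 4/g) (C(g, c) = -6 + 1/(4/g + 6) = -6 + 1/(6 + 4/g))
C(r(3, -4), -15)*(-62) - 83 = ((-24 - 35*0)/(2*(2 + 3*0)))*(-62) - 83 = ((-24 + 0)/(2*(2 + 0)))*(-62) - 83 = ((½)*(-24)/2)*(-62) - 83 = ((½)*(½)*(-24))*(-62) - 83 = -6*(-62) - 83 = 372 - 83 = 289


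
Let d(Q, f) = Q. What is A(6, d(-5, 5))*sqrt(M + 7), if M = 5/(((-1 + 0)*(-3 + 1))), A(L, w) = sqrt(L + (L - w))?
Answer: sqrt(646)/2 ≈ 12.708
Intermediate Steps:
A(L, w) = sqrt(-w + 2*L)
M = 5/2 (M = 5/((-1*(-2))) = 5/2 ≈ 2.5000)
A(6, d(-5, 5))*sqrt(M + 7) = sqrt(-1*(-5) + 2*6)*sqrt(5/2 + 7) = sqrt(5 + 12)*sqrt(19/2) = sqrt(17)*(sqrt(38)/2) = sqrt(646)/2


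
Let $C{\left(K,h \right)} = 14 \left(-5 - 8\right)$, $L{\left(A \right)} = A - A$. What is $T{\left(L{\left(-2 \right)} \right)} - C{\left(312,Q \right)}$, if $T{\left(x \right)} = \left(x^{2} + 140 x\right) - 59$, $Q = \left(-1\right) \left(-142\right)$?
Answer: $123$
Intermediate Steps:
$L{\left(A \right)} = 0$
$Q = 142$
$C{\left(K,h \right)} = -182$ ($C{\left(K,h \right)} = 14 \left(-13\right) = -182$)
$T{\left(x \right)} = -59 + x^{2} + 140 x$
$T{\left(L{\left(-2 \right)} \right)} - C{\left(312,Q \right)} = \left(-59 + 0^{2} + 140 \cdot 0\right) - -182 = \left(-59 + 0 + 0\right) + 182 = -59 + 182 = 123$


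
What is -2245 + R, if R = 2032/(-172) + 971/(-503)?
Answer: -48854382/21629 ≈ -2258.7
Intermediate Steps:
R = -297277/21629 (R = 2032*(-1/172) + 971*(-1/503) = -508/43 - 971/503 = -297277/21629 ≈ -13.744)
-2245 + R = -2245 - 297277/21629 = -48854382/21629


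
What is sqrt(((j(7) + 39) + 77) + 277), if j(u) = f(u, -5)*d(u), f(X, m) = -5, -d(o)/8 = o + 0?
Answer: sqrt(673) ≈ 25.942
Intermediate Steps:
d(o) = -8*o (d(o) = -8*(o + 0) = -8*o)
j(u) = 40*u (j(u) = -(-40)*u = 40*u)
sqrt(((j(7) + 39) + 77) + 277) = sqrt(((40*7 + 39) + 77) + 277) = sqrt(((280 + 39) + 77) + 277) = sqrt((319 + 77) + 277) = sqrt(396 + 277) = sqrt(673)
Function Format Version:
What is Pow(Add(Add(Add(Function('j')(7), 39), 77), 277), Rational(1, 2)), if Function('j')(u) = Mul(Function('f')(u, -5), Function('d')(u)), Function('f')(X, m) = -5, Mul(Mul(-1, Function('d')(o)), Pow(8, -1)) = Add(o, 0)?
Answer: Pow(673, Rational(1, 2)) ≈ 25.942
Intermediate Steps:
Function('d')(o) = Mul(-8, o) (Function('d')(o) = Mul(-8, Add(o, 0)) = Mul(-8, o))
Function('j')(u) = Mul(40, u) (Function('j')(u) = Mul(-5, Mul(-8, u)) = Mul(40, u))
Pow(Add(Add(Add(Function('j')(7), 39), 77), 277), Rational(1, 2)) = Pow(Add(Add(Add(Mul(40, 7), 39), 77), 277), Rational(1, 2)) = Pow(Add(Add(Add(280, 39), 77), 277), Rational(1, 2)) = Pow(Add(Add(319, 77), 277), Rational(1, 2)) = Pow(Add(396, 277), Rational(1, 2)) = Pow(673, Rational(1, 2))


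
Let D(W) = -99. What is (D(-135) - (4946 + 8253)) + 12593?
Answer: -705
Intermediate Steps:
(D(-135) - (4946 + 8253)) + 12593 = (-99 - (4946 + 8253)) + 12593 = (-99 - 1*13199) + 12593 = (-99 - 13199) + 12593 = -13298 + 12593 = -705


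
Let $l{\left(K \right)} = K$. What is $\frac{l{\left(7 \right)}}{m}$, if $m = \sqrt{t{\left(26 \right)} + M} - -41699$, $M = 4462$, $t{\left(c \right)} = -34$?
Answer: $\frac{291893}{1738802173} - \frac{42 \sqrt{123}}{1738802173} \approx 0.0001676$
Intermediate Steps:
$m = 41699 + 6 \sqrt{123}$ ($m = \sqrt{-34 + 4462} - -41699 = \sqrt{4428} + 41699 = 6 \sqrt{123} + 41699 = 41699 + 6 \sqrt{123} \approx 41766.0$)
$\frac{l{\left(7 \right)}}{m} = \frac{7}{41699 + 6 \sqrt{123}}$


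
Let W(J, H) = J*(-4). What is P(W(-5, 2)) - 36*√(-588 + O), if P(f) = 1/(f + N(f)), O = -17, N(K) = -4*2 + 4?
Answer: 1/16 - 396*I*√5 ≈ 0.0625 - 885.48*I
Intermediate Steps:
N(K) = -4 (N(K) = -8 + 4 = -4)
W(J, H) = -4*J
P(f) = 1/(-4 + f) (P(f) = 1/(f - 4) = 1/(-4 + f))
P(W(-5, 2)) - 36*√(-588 + O) = 1/(-4 - 4*(-5)) - 36*√(-588 - 17) = 1/(-4 + 20) - 396*I*√5 = 1/16 - 396*I*√5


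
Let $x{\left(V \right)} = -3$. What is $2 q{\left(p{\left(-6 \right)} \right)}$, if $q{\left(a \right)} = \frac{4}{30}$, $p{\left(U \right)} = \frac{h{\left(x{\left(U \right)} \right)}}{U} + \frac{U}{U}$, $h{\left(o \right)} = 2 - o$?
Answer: $\frac{4}{15} \approx 0.26667$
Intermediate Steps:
$p{\left(U \right)} = 1 + \frac{5}{U}$ ($p{\left(U \right)} = \frac{2 - -3}{U} + \frac{U}{U} = \frac{2 + 3}{U} + 1 = \frac{5}{U} + 1 = 1 + \frac{5}{U}$)
$q{\left(a \right)} = \frac{2}{15}$ ($q{\left(a \right)} = 4 \cdot \frac{1}{30} = \frac{2}{15}$)
$2 q{\left(p{\left(-6 \right)} \right)} = 2 \cdot \frac{2}{15} = \frac{4}{15}$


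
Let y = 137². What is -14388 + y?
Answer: 4381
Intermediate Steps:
y = 18769
-14388 + y = -14388 + 18769 = 4381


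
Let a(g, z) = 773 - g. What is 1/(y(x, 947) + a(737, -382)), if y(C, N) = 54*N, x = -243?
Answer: 1/51174 ≈ 1.9541e-5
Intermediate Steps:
1/(y(x, 947) + a(737, -382)) = 1/(54*947 + (773 - 1*737)) = 1/(51138 + (773 - 737)) = 1/(51138 + 36) = 1/51174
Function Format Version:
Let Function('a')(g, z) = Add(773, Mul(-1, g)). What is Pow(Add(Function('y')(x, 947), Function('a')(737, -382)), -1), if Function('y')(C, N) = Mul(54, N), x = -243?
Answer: Rational(1, 51174) ≈ 1.9541e-5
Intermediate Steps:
Pow(Add(Function('y')(x, 947), Function('a')(737, -382)), -1) = Pow(Add(Mul(54, 947), Add(773, Mul(-1, 737))), -1) = Pow(Add(51138, Add(773, -737)), -1) = Pow(Add(51138, 36), -1) = Pow(51174, -1) = Rational(1, 51174)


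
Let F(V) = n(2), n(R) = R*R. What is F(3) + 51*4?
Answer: 208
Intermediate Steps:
n(R) = R²
F(V) = 4 (F(V) = 2² = 4)
F(3) + 51*4 = 4 + 51*4 = 4 + 204 = 208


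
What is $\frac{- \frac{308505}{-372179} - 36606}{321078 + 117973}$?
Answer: $- \frac{13623675969}{163405562129} \approx -0.083373$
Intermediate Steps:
$\frac{- \frac{308505}{-372179} - 36606}{321078 + 117973} = \frac{\left(-308505\right) \left(- \frac{1}{372179}\right) - 36606}{439051} = \left(\frac{308505}{372179} - 36606\right) \frac{1}{439051} = \left(- \frac{13623675969}{372179}\right) \frac{1}{439051} = - \frac{13623675969}{163405562129}$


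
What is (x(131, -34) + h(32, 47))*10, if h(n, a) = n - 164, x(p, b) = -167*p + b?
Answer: -220430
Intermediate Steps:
x(p, b) = b - 167*p
h(n, a) = -164 + n
(x(131, -34) + h(32, 47))*10 = ((-34 - 167*131) + (-164 + 32))*10 = ((-34 - 21877) - 132)*10 = (-21911 - 132)*10 = -22043*10 = -220430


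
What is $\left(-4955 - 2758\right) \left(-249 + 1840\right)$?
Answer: $-12271383$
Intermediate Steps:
$\left(-4955 - 2758\right) \left(-249 + 1840\right) = \left(-7713\right) 1591 = -12271383$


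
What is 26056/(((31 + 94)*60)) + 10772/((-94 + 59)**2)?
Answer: 1127086/91875 ≈ 12.268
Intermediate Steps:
26056/(((31 + 94)*60)) + 10772/((-94 + 59)**2) = 26056/((125*60)) + 10772/((-35)**2) = 26056/7500 + 10772/1225 = 26056*(1/7500) + 10772*(1/1225) = 6514/1875 + 10772/1225 = 1127086/91875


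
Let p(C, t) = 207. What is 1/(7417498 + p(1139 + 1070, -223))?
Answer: 1/7417705 ≈ 1.3481e-7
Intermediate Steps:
1/(7417498 + p(1139 + 1070, -223)) = 1/(7417498 + 207) = 1/7417705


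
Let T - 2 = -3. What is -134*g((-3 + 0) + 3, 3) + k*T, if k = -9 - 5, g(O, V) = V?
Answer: -388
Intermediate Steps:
T = -1 (T = 2 - 3 = -1)
k = -14
-134*g((-3 + 0) + 3, 3) + k*T = -134*3 - 14*(-1) = -402 + 14 = -388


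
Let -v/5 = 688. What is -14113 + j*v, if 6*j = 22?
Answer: -80179/3 ≈ -26726.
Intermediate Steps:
v = -3440 (v = -5*688 = -3440)
j = 11/3 (j = (1/6)*22 = 11/3 ≈ 3.6667)
-14113 + j*v = -14113 + (11/3)*(-3440) = -14113 - 37840/3 = -80179/3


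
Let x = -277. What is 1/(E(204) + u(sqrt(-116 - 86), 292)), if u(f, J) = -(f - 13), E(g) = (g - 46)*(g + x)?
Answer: I/(sqrt(202) - 11521*I) ≈ -8.6798e-5 + 1.0708e-7*I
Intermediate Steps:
E(g) = (-277 + g)*(-46 + g) (E(g) = (g - 46)*(g - 277) = (-46 + g)*(-277 + g) = (-277 + g)*(-46 + g))
u(f, J) = 13 - f (u(f, J) = -(-13 + f) = 13 - f)
1/(E(204) + u(sqrt(-116 - 86), 292)) = 1/((12742 + 204**2 - 323*204) + (13 - sqrt(-116 - 86))) = 1/((12742 + 41616 - 65892) + (13 - sqrt(-202))) = 1/(-11534 + (13 - I*sqrt(202))) = 1/(-11521 - I*sqrt(202))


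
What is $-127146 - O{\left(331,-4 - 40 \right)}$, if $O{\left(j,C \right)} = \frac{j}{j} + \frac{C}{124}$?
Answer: $- \frac{3941546}{31} \approx -1.2715 \cdot 10^{5}$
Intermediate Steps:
$O{\left(j,C \right)} = 1 + \frac{C}{124}$ ($O{\left(j,C \right)} = 1 + C \frac{1}{124} = 1 + \frac{C}{124}$)
$-127146 - O{\left(331,-4 - 40 \right)} = -127146 - \left(1 + \frac{-4 - 40}{124}\right) = -127146 - \left(1 + \frac{1}{124} \left(-44\right)\right) = -127146 - \left(1 - \frac{11}{31}\right) = -127146 - \frac{20}{31} = - \frac{3941546}{31}$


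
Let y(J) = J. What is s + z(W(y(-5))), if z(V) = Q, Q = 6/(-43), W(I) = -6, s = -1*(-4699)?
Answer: 202051/43 ≈ 4698.9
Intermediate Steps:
s = 4699
Q = -6/43 (Q = 6*(-1/43) = -6/43 ≈ -0.13953)
z(V) = -6/43
s + z(W(y(-5))) = 4699 - 6/43 = 202051/43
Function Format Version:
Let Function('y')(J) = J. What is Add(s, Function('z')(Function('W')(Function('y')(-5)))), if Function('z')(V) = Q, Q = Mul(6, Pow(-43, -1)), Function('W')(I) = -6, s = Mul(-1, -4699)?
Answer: Rational(202051, 43) ≈ 4698.9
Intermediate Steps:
s = 4699
Q = Rational(-6, 43) (Q = Mul(6, Rational(-1, 43)) = Rational(-6, 43) ≈ -0.13953)
Function('z')(V) = Rational(-6, 43)
Add(s, Function('z')(Function('W')(Function('y')(-5)))) = Add(4699, Rational(-6, 43)) = Rational(202051, 43)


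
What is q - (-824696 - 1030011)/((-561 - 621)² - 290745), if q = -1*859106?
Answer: -950494982467/1106379 ≈ -8.5910e+5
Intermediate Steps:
q = -859106
q - (-824696 - 1030011)/((-561 - 621)² - 290745) = -859106 - (-824696 - 1030011)/((-561 - 621)² - 290745) = -859106 - (-1854707)/((-1182)² - 290745) = -859106 - (-1854707)/(1397124 - 290745) = -859106 - (-1854707)/1106379 = -859106 - 1*(-1854707/1106379) = -859106 + 1854707/1106379 = -950494982467/1106379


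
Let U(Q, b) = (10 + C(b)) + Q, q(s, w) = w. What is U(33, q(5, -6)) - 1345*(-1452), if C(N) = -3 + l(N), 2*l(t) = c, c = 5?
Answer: 3905965/2 ≈ 1.9530e+6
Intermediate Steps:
l(t) = 5/2 (l(t) = (½)*5 = 5/2)
C(N) = -½ (C(N) = -3 + 5/2 = -½)
U(Q, b) = 19/2 + Q (U(Q, b) = (10 - ½) + Q = 19/2 + Q)
U(33, q(5, -6)) - 1345*(-1452) = (19/2 + 33) - 1345*(-1452) = 85/2 + 1952940 = 3905965/2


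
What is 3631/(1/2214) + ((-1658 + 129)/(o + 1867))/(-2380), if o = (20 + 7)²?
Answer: 4515364617259/561680 ≈ 8.0390e+6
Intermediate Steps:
o = 729 (o = 27² = 729)
3631/(1/2214) + ((-1658 + 129)/(o + 1867))/(-2380) = 3631/(1/2214) + ((-1658 + 129)/(729 + 1867))/(-2380) = 3631/(1/2214) - 1529/2596*(-1/2380) = 3631*2214 - 1529*1/2596*(-1/2380) = 8039034 - 139/236*(-1/2380) = 8039034 + 139/561680 = 4515364617259/561680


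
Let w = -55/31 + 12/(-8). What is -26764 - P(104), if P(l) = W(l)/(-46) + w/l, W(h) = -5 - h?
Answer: -3969555003/148304 ≈ -26766.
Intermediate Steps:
w = -203/62 (w = -55*1/31 + 12*(-1/8) = -55/31 - 3/2 = -203/62 ≈ -3.2742)
P(l) = 5/46 - 203/(62*l) + l/46 (P(l) = (-5 - l)/(-46) - 203/(62*l) = (-5 - l)*(-1/46) - 203/(62*l) = (5/46 + l/46) - 203/(62*l) = 5/46 - 203/(62*l) + l/46)
-26764 - P(104) = -26764 - (-4669 + 31*104*(5 + 104))/(1426*104) = -26764 - (-4669 + 31*104*109)/(1426*104) = -26764 - (-4669 + 351416)/(1426*104) = -26764 - 346747/(1426*104) = -26764 - 1*346747/148304 = -26764 - 346747/148304 = -3969555003/148304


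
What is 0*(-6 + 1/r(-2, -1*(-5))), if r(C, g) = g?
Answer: 0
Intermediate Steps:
0*(-6 + 1/r(-2, -1*(-5))) = 0*(-6 + 1/(-1*(-5))) = 0*(-6 + 1/5) = 0*(-29/5) = 0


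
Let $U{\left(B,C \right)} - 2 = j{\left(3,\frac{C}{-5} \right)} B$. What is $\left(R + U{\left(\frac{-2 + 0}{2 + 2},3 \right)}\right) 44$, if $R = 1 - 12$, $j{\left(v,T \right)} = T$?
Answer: $- \frac{1914}{5} \approx -382.8$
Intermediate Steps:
$U{\left(B,C \right)} = 2 - \frac{B C}{5}$ ($U{\left(B,C \right)} = 2 + \frac{C}{-5} B = 2 + C \left(- \frac{1}{5}\right) B = 2 + - \frac{C}{5} B = 2 - \frac{B C}{5}$)
$R = -11$ ($R = 1 - 12 = -11$)
$\left(R + U{\left(\frac{-2 + 0}{2 + 2},3 \right)}\right) 44 = \left(-11 + \left(2 - \frac{1}{5} \frac{-2 + 0}{2 + 2} \cdot 3\right)\right) 44 = \left(-11 + \left(2 - \frac{1}{5} \left(- \frac{2}{4}\right) 3\right)\right) 44 = \left(-11 + \left(2 - \frac{1}{5} \left(\left(-2\right) \frac{1}{4}\right) 3\right)\right) 44 = \left(-11 + \left(2 - \left(- \frac{1}{10}\right) 3\right)\right) 44 = \left(-11 + \left(2 + \frac{3}{10}\right)\right) 44 = \left(-11 + \frac{23}{10}\right) 44 = \left(- \frac{87}{10}\right) 44 = - \frac{1914}{5}$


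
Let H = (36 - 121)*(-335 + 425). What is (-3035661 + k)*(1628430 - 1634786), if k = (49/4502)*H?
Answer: 43433473895616/2251 ≈ 1.9295e+10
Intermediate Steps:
H = -7650 (H = -85*90 = -7650)
k = -187425/2251 (k = (49/4502)*(-7650) = -187425/2251 ≈ -83.263)
(-3035661 + k)*(1628430 - 1634786) = (-3035661 - 187425/2251)*(1628430 - 1634786) = -6833460336/2251*(-6356) = 43433473895616/2251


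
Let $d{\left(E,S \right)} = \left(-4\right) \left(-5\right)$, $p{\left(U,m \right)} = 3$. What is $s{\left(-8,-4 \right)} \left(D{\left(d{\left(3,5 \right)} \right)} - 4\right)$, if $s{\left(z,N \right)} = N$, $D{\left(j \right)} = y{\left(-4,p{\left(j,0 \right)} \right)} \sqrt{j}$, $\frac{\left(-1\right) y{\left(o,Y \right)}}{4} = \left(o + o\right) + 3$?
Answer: $16 - 160 \sqrt{5} \approx -341.77$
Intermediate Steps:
$d{\left(E,S \right)} = 20$
$y{\left(o,Y \right)} = -12 - 8 o$ ($y{\left(o,Y \right)} = - 4 \left(\left(o + o\right) + 3\right) = - 4 \left(2 o + 3\right) = - 4 \left(3 + 2 o\right) = -12 - 8 o$)
$D{\left(j \right)} = 20 \sqrt{j}$ ($D{\left(j \right)} = \left(-12 - -32\right) \sqrt{j} = \left(-12 + 32\right) \sqrt{j} = 20 \sqrt{j}$)
$s{\left(-8,-4 \right)} \left(D{\left(d{\left(3,5 \right)} \right)} - 4\right) = - 4 \left(20 \sqrt{20} - 4\right) = - 4 \left(20 \cdot 2 \sqrt{5} - 4\right) = - 4 \left(40 \sqrt{5} - 4\right) = - 4 \left(-4 + 40 \sqrt{5}\right) = 16 - 160 \sqrt{5}$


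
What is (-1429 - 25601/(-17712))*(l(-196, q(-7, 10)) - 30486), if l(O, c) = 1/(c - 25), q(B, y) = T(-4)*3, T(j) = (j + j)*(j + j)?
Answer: 128729226937367/2957904 ≈ 4.3520e+7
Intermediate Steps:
T(j) = 4*j² (T(j) = (2*j)*(2*j) = 4*j²)
q(B, y) = 192 (q(B, y) = (4*(-4)²)*3 = (4*16)*3 = 64*3 = 192)
l(O, c) = 1/(-25 + c)
(-1429 - 25601/(-17712))*(l(-196, q(-7, 10)) - 30486) = (-1429 - 25601/(-17712))*(1/(-25 + 192) - 30486) = (-1429 - 25601*(-1/17712))*(1/167 - 30486) = (-1429 + 25601/17712)*(1/167 - 30486) = -25284847/17712*(-5091161/167) = 128729226937367/2957904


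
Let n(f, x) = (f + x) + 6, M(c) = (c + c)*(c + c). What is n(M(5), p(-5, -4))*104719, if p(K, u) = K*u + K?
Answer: 12670999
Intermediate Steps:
M(c) = 4*c² (M(c) = (2*c)*(2*c) = 4*c²)
p(K, u) = K + K*u
n(f, x) = 6 + f + x
n(M(5), p(-5, -4))*104719 = (6 + 4*5² - 5*(1 - 4))*104719 = (6 + 4*25 - 5*(-3))*104719 = (6 + 100 + 15)*104719 = 121*104719 = 12670999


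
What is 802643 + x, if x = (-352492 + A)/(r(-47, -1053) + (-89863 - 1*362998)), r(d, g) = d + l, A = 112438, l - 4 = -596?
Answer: 181999420277/226750 ≈ 8.0264e+5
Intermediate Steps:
l = -592 (l = 4 - 596 = -592)
r(d, g) = -592 + d (r(d, g) = d - 592 = -592 + d)
x = 120027/226750 (x = (-352492 + 112438)/((-592 - 47) + (-89863 - 1*362998)) = -240054/(-639 + (-89863 - 362998)) = -240054/(-639 - 452861) = -240054/(-453500) = -240054*(-1/453500) = 120027/226750 ≈ 0.52934)
802643 + x = 802643 + 120027/226750 = 181999420277/226750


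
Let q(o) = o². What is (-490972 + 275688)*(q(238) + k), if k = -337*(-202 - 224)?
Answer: -43101148504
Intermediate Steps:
k = 143562 (k = -337*(-426) = 143562)
(-490972 + 275688)*(q(238) + k) = (-490972 + 275688)*(238² + 143562) = -215284*(56644 + 143562) = -215284*200206 = -43101148504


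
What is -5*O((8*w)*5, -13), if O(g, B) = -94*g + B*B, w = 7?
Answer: 130755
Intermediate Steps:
O(g, B) = B**2 - 94*g (O(g, B) = -94*g + B**2 = B**2 - 94*g)
-5*O((8*w)*5, -13) = -5*((-13)**2 - 94*8*7*5) = -5*(169 - 5264*5) = -5*(169 - 94*280) = -5*(169 - 26320) = -5*(-26151) = 130755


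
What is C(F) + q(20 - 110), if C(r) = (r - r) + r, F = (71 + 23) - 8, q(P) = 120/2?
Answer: 146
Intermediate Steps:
q(P) = 60 (q(P) = 120*(½) = 60)
F = 86 (F = 94 - 8 = 86)
C(r) = r (C(r) = 0 + r = r)
C(F) + q(20 - 110) = 86 + 60 = 146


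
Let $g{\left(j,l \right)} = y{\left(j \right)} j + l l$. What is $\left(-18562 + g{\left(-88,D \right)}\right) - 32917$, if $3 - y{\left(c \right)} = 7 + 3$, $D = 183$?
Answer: $-17374$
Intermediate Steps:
$y{\left(c \right)} = -7$ ($y{\left(c \right)} = 3 - \left(7 + 3\right) = 3 - 10 = -7$)
$g{\left(j,l \right)} = l^{2} - 7 j$ ($g{\left(j,l \right)} = - 7 j + l l = - 7 j + l^{2} = l^{2} - 7 j$)
$\left(-18562 + g{\left(-88,D \right)}\right) - 32917 = \left(-18562 - \left(-616 - 183^{2}\right)\right) - 32917 = \left(-18562 + \left(33489 + 616\right)\right) - 32917 = \left(-18562 + 34105\right) - 32917 = 15543 - 32917 = -17374$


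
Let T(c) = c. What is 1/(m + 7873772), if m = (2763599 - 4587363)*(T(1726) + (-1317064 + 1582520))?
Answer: -1/487269039276 ≈ -2.0523e-12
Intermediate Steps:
m = -487276913048 (m = (2763599 - 4587363)*(1726 + (-1317064 + 1582520)) = -1823764*(1726 + 265456) = -1823764*267182 = -487276913048)
1/(m + 7873772) = 1/(-487276913048 + 7873772) = 1/(-487269039276) = -1/487269039276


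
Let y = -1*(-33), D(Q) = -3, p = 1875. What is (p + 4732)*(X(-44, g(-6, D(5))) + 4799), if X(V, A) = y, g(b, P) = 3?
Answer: 31925024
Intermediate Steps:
y = 33
X(V, A) = 33
(p + 4732)*(X(-44, g(-6, D(5))) + 4799) = (1875 + 4732)*(33 + 4799) = 6607*4832 = 31925024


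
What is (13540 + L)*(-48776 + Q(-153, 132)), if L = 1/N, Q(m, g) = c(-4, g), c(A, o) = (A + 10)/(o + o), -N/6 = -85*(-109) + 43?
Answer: -540958177396139/819104 ≈ -6.6043e+8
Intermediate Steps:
N = -55848 (N = -6*(-85*(-109) + 43) = -6*(9265 + 43) = -6*9308 = -55848)
c(A, o) = (10 + A)/(2*o) (c(A, o) = (10 + A)/((2*o)) = (10 + A)*(1/(2*o)) = (10 + A)/(2*o))
Q(m, g) = 3/g (Q(m, g) = (10 - 4)/(2*g) = (1/2)*6/g = 3/g)
L = -1/55848 (L = 1/(-55848) = -1/55848 ≈ -1.7906e-5)
(13540 + L)*(-48776 + Q(-153, 132)) = (13540 - 1/55848)*(-48776 + 3/132) = 756181919*(-48776 + 3*(1/132))/55848 = 756181919*(-48776 + 1/44)/55848 = (756181919/55848)*(-2146143/44) = -540958177396139/819104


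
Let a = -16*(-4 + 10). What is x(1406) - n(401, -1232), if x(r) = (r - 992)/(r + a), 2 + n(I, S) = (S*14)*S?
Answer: -13918444563/655 ≈ -2.1250e+7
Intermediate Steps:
a = -96 (a = -16*6 = -96)
n(I, S) = -2 + 14*S**2 (n(I, S) = -2 + (S*14)*S = -2 + (14*S)*S = -2 + 14*S**2)
x(r) = (-992 + r)/(-96 + r) (x(r) = (r - 992)/(r - 96) = (-992 + r)/(-96 + r))
x(1406) - n(401, -1232) = (-992 + 1406)/(-96 + 1406) - (-2 + 14*(-1232)**2) = 414/1310 - (-2 + 14*1517824) = (1/1310)*414 - (-2 + 21249536) = 207/655 - 1*21249534 = 207/655 - 21249534 = -13918444563/655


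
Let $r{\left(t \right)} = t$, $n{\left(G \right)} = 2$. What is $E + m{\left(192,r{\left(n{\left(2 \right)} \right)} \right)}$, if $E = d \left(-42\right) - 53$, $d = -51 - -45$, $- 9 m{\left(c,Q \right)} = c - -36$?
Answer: $\frac{521}{3} \approx 173.67$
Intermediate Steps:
$m{\left(c,Q \right)} = -4 - \frac{c}{9}$ ($m{\left(c,Q \right)} = - \frac{c - -36}{9} = - \frac{c + 36}{9} = - \frac{36 + c}{9} = -4 - \frac{c}{9}$)
$d = -6$ ($d = -51 + 45 = -6$)
$E = 199$ ($E = \left(-6\right) \left(-42\right) - 53 = 252 - 53 = 199$)
$E + m{\left(192,r{\left(n{\left(2 \right)} \right)} \right)} = 199 - \frac{76}{3} = \frac{521}{3}$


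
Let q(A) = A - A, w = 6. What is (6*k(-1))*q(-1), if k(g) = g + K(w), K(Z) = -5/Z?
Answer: 0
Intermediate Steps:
q(A) = 0
k(g) = -5/6 + g (k(g) = g - 5/6 = -5/6 + g)
(6*k(-1))*q(-1) = (6*(-5/6 - 1))*0 = (6*(-11/6))*0 = -11*0 = 0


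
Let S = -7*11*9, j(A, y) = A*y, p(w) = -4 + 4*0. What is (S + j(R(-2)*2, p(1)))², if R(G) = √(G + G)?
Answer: 479993 + 22176*I ≈ 4.7999e+5 + 22176.0*I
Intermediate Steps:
R(G) = √2*√G (R(G) = √(2*G) = √2*√G)
p(w) = -4 (p(w) = -4 + 0 = -4)
S = -693 (S = -77*9 = -693)
(S + j(R(-2)*2, p(1)))² = (-693 + ((√2*√(-2))*2)*(-4))² = (-693 + ((√2*(I*√2))*2)*(-4))² = (-693 + ((2*I)*2)*(-4))² = (-693 + (4*I)*(-4))² = (-693 - 16*I)²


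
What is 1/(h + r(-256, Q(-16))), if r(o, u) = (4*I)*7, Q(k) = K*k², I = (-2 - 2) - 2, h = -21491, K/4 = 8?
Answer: -1/21659 ≈ -4.6170e-5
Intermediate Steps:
K = 32 (K = 4*8 = 32)
I = -6 (I = -4 - 2 = -6)
Q(k) = 32*k²
r(o, u) = -168 (r(o, u) = (4*(-6))*7 = -24*7 = -168)
1/(h + r(-256, Q(-16))) = 1/(-21491 - 168) = 1/(-21659) = -1/21659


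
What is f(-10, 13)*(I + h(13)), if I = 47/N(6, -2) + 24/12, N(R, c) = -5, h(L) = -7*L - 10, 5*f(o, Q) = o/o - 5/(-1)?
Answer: -3252/25 ≈ -130.08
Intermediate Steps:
f(o, Q) = 6/5 (f(o, Q) = (o/o - 5/(-1))/5 = (1 - 5*(-1))/5 = (1 + 5)/5 = (⅕)*6 = 6/5)
h(L) = -10 - 7*L
I = -37/5 (I = 47/(-5) + 24/12 = 47*(-⅕) + 24*(1/12) = -47/5 + 2 = -37/5 ≈ -7.4000)
f(-10, 13)*(I + h(13)) = 6*(-37/5 + (-10 - 7*13))/5 = 6*(-37/5 + (-10 - 91))/5 = 6*(-37/5 - 101)/5 = (6/5)*(-542/5) = -3252/25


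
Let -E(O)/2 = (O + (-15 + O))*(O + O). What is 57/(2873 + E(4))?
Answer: 19/995 ≈ 0.019095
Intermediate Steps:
E(O) = -4*O*(-15 + 2*O) (E(O) = -2*(O + (-15 + O))*(O + O) = -2*(-15 + 2*O)*2*O = -4*O*(-15 + 2*O))
57/(2873 + E(4)) = 57/(2873 + 4*4*(15 - 2*4)) = 57/(2873 + 4*4*(15 - 8)) = 57/(2873 + 4*4*7) = 57/(2873 + 112) = 57/2985 = 57*(1/2985) = 19/995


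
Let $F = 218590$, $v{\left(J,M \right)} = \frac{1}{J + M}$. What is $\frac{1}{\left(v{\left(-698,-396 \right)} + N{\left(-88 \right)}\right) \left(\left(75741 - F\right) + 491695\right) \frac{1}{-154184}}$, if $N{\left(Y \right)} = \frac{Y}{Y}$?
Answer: $- \frac{84338648}{190644339} \approx -0.44239$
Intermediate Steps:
$N{\left(Y \right)} = 1$
$\frac{1}{\left(v{\left(-698,-396 \right)} + N{\left(-88 \right)}\right) \left(\left(75741 - F\right) + 491695\right) \frac{1}{-154184}} = \frac{1}{\left(\frac{1}{-698 - 396} + 1\right) \left(\left(75741 - 218590\right) + 491695\right) \frac{1}{-154184}} = \frac{1}{\left(\frac{1}{-1094} + 1\right) \left(\left(75741 - 218590\right) + 491695\right) \left(- \frac{1}{154184}\right)} = \frac{1}{\left(- \frac{1}{1094} + 1\right) \left(-142849 + 491695\right) \left(- \frac{1}{154184}\right)} = \frac{1}{\frac{1093}{1094} \cdot 348846 \left(- \frac{1}{154184}\right)} = \frac{1}{\frac{190644339}{547} \left(- \frac{1}{154184}\right)} = \frac{1}{- \frac{190644339}{84338648}} = - \frac{84338648}{190644339}$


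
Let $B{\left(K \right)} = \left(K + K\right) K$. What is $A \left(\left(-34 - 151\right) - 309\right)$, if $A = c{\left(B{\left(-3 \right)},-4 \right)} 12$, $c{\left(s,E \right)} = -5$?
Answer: $29640$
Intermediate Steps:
$B{\left(K \right)} = 2 K^{2}$ ($B{\left(K \right)} = 2 K K = 2 K^{2}$)
$A = -60$ ($A = \left(-5\right) 12 = -60$)
$A \left(\left(-34 - 151\right) - 309\right) = - 60 \left(\left(-34 - 151\right) - 309\right) = - 60 \left(-185 - 309\right) = \left(-60\right) \left(-494\right) = 29640$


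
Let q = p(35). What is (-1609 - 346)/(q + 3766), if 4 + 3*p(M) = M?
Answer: -5865/11329 ≈ -0.51770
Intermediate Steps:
p(M) = -4/3 + M/3
q = 31/3 (q = -4/3 + (⅓)*35 = -4/3 + 35/3 = 31/3 ≈ 10.333)
(-1609 - 346)/(q + 3766) = (-1609 - 346)/(31/3 + 3766) = -1955/11329/3 = -1955*3/11329 = -5865/11329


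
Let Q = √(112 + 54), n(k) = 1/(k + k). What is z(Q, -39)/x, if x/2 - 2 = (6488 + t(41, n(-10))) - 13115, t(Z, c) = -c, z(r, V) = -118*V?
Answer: -46020/132499 ≈ -0.34732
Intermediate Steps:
n(k) = 1/(2*k)
Q = √166 ≈ 12.884
x = -132499/10 (x = 4 + 2*((6488 - 1/(2*(-10))) - 13115) = 4 + 2*((6488 - (-1)/(2*10)) - 13115) = 4 + 2*((6488 - 1*(-1/20)) - 13115) = 4 + 2*((6488 + 1/20) - 13115) = 4 + 2*(129761/20 - 13115) = 4 + 2*(-132539/20) = 4 - 132539/10 = -132499/10 ≈ -13250.)
z(Q, -39)/x = (-118*(-39))/(-132499/10) = 4602*(-10/132499) = -46020/132499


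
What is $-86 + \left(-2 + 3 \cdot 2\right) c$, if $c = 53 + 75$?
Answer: $426$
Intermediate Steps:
$c = 128$
$-86 + \left(-2 + 3 \cdot 2\right) c = -86 + \left(-2 + 3 \cdot 2\right) 128 = -86 + \left(-2 + 6\right) 128 = -86 + 4 \cdot 128 = -86 + 512 = 426$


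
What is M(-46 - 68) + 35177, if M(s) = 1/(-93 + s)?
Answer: 7281638/207 ≈ 35177.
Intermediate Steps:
M(-46 - 68) + 35177 = 1/(-93 + (-46 - 68)) + 35177 = 1/(-93 - 114) + 35177 = 1/(-207) + 35177 = -1/207 + 35177 = 7281638/207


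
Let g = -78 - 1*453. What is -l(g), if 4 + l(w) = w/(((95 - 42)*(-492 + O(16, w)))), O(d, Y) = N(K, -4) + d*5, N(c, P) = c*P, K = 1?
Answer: 87661/22048 ≈ 3.9759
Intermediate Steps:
N(c, P) = P*c
O(d, Y) = -4 + 5*d (O(d, Y) = -4*1 + d*5 = -4 + 5*d)
g = -531 (g = -78 - 453 = -531)
l(w) = -4 - w/22048 (l(w) = -4 + w/(((95 - 42)*(-492 + (-4 + 5*16)))) = -4 + w/((53*(-492 + (-4 + 80)))) = -4 + w/((53*(-492 + 76))) = -4 + w/((53*(-416))) = -4 + w/(-22048) = -4 + w*(-1/22048) = -4 - w/22048)
-l(g) = -(-4 - 1/22048*(-531)) = -(-4 + 531/22048) = -1*(-87661/22048) = 87661/22048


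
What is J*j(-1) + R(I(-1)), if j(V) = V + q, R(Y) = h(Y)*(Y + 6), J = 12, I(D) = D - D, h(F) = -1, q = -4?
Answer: -66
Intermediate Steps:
I(D) = 0
R(Y) = -6 - Y (R(Y) = -(Y + 6) = -(6 + Y) = -6 - Y)
j(V) = -4 + V (j(V) = V - 4 = -4 + V)
J*j(-1) + R(I(-1)) = 12*(-4 - 1) + (-6 - 1*0) = 12*(-5) + (-6 + 0) = -60 - 6 = -66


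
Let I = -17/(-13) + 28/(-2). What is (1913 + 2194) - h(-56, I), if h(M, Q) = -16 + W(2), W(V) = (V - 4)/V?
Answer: 4124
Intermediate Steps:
W(V) = (-4 + V)/V
I = -165/13 (I = -17*(-1/13) + 28*(-1/2) = 17/13 - 14 = -165/13 ≈ -12.692)
h(M, Q) = -17 (h(M, Q) = -16 + (-4 + 2)/2 = -16 + (1/2)*(-2) = -16 - 1 = -17)
(1913 + 2194) - h(-56, I) = (1913 + 2194) - 1*(-17) = 4107 + 17 = 4124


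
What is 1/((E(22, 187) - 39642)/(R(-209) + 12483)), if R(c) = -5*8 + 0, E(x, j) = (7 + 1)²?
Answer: -12443/39578 ≈ -0.31439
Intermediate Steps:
E(x, j) = 64 (E(x, j) = 8² = 64)
R(c) = -40 (R(c) = -40 + 0 = -40)
1/((E(22, 187) - 39642)/(R(-209) + 12483)) = 1/((64 - 39642)/(-40 + 12483)) = 1/(-39578/12443) = -12443/39578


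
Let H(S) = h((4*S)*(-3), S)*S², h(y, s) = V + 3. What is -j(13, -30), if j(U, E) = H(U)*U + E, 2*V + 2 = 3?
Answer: -15319/2 ≈ -7659.5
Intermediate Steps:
V = ½ (V = -1 + (½)*3 = -1 + 3/2 = ½ ≈ 0.50000)
h(y, s) = 7/2 (h(y, s) = ½ + 3 = 7/2)
H(S) = 7*S²/2
j(U, E) = E + 7*U³/2 (j(U, E) = (7*U²/2)*U + E = 7*U³/2 + E = E + 7*U³/2)
-j(13, -30) = -(-30 + (7/2)*13³) = -(-30 + (7/2)*2197) = -(-30 + 15379/2) = -1*15319/2 = -15319/2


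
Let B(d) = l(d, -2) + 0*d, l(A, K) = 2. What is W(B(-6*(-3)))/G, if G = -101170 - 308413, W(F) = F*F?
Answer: -4/409583 ≈ -9.7660e-6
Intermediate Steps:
B(d) = 2 (B(d) = 2 + 0*d = 2 + 0 = 2)
W(F) = F²
G = -409583
W(B(-6*(-3)))/G = 2²/(-409583) = 4*(-1/409583) = -4/409583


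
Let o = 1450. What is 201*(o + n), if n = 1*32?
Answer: 297882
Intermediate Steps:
n = 32
201*(o + n) = 201*(1450 + 32) = 201*1482 = 297882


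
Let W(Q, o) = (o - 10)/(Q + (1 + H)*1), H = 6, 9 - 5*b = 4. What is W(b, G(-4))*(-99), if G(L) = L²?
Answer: -297/4 ≈ -74.250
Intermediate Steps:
b = 1 (b = 9/5 - ⅕*4 = 9/5 - ⅘ = 1)
W(Q, o) = (-10 + o)/(7 + Q) (W(Q, o) = (o - 10)/(Q + (1 + 6)*1) = (-10 + o)/(Q + 7*1) = (-10 + o)/(Q + 7) = (-10 + o)/(7 + Q))
W(b, G(-4))*(-99) = ((-10 + (-4)²)/(7 + 1))*(-99) = ((-10 + 16)/8)*(-99) = ((⅛)*6)*(-99) = (¾)*(-99) = -297/4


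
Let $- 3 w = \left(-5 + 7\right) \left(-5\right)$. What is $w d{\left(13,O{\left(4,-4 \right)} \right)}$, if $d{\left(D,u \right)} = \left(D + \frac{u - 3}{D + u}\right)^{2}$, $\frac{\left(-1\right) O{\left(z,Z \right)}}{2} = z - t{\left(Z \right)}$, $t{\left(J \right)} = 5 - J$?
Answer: $\frac{312120}{529} \approx 590.02$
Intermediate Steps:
$O{\left(z,Z \right)} = 10 - 2 Z - 2 z$ ($O{\left(z,Z \right)} = - 2 \left(z - \left(5 - Z\right)\right) = - 2 \left(z + \left(-5 + Z\right)\right) = - 2 \left(-5 + Z + z\right) = 10 - 2 Z - 2 z$)
$d{\left(D,u \right)} = \left(D + \frac{-3 + u}{D + u}\right)^{2}$
$w = \frac{10}{3}$ ($w = - \frac{\left(-5 + 7\right) \left(-5\right)}{3} = - \frac{2 \left(-5\right)}{3} = \left(- \frac{1}{3}\right) \left(-10\right) = \frac{10}{3} \approx 3.3333$)
$w d{\left(13,O{\left(4,-4 \right)} \right)} = \frac{10 \frac{\left(-3 - -10 + 13^{2} + 13 \left(10 - -8 - 8\right)\right)^{2}}{\left(13 - -10\right)^{2}}}{3} = \frac{10 \frac{\left(-3 + \left(10 + 8 - 8\right) + 169 + 13 \left(10 + 8 - 8\right)\right)^{2}}{\left(13 + \left(10 + 8 - 8\right)\right)^{2}}}{3} = \frac{10 \frac{\left(-3 + 10 + 169 + 13 \cdot 10\right)^{2}}{\left(13 + 10\right)^{2}}}{3} = \frac{10 \frac{\left(-3 + 10 + 169 + 130\right)^{2}}{529}}{3} = \frac{10 \frac{306^{2}}{529}}{3} = \frac{10 \cdot \frac{1}{529} \cdot 93636}{3} = \frac{10}{3} \cdot \frac{93636}{529} = \frac{312120}{529}$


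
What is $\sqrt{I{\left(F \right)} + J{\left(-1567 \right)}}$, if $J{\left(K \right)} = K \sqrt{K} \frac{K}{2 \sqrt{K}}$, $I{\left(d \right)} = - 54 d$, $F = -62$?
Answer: $\frac{\sqrt{4924370}}{2} \approx 1109.5$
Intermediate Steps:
$J{\left(K \right)} = \frac{K^{2}}{2}$ ($J{\left(K \right)} = K^{\frac{3}{2}} K \frac{1}{2 \sqrt{K}} = K^{\frac{3}{2}} \frac{\sqrt{K}}{2} = \frac{K^{2}}{2}$)
$\sqrt{I{\left(F \right)} + J{\left(-1567 \right)}} = \sqrt{\left(-54\right) \left(-62\right) + \frac{\left(-1567\right)^{2}}{2}} = \sqrt{3348 + \frac{1}{2} \cdot 2455489} = \sqrt{3348 + \frac{2455489}{2}} = \sqrt{\frac{2462185}{2}} = \frac{\sqrt{4924370}}{2}$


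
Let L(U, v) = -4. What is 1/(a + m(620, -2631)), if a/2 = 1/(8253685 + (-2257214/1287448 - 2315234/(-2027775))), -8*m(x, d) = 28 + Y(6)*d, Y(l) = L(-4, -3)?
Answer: -10773760664730290491/14210590314168598289429 ≈ -0.00075815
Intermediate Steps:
Y(l) = -4
m(x, d) = -7/2 + d/2 (m(x, d) = -(28 - 4*d)/8 = -7/2 + d/2)
a = 2610654868200/10773760664730290491 (a = 2/(8253685 + (-2257214/1287448 - 2315234/(-2027775))) = 2/(8253685 + (-2257214*1/1287448 - 2315234*(-1/2027775))) = 2/(8253685 + (-1128607/643724 + 2315234/2027775)) = 2/(8253685 - 798189368009/1305327434100) = 2/(10773760664730290491/1305327434100) = 2*(1305327434100/10773760664730290491) = 2610654868200/10773760664730290491 ≈ 2.4232e-7)
1/(a + m(620, -2631)) = 1/(2610654868200/10773760664730290491 + (-7/2 + (½)*(-2631))) = 1/(2610654868200/10773760664730290491 + (-7/2 - 2631/2)) = 1/(2610654868200/10773760664730290491 - 1319) = 1/(-14210590314168598289429/10773760664730290491) = -10773760664730290491/14210590314168598289429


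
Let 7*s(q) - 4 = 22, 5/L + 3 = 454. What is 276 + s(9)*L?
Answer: 871462/3157 ≈ 276.04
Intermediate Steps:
L = 5/451 (L = 5/(-3 + 454) = 5/451 ≈ 0.011086)
s(q) = 26/7 (s(q) = 4/7 + (⅐)*22 = 4/7 + 22/7 = 26/7)
276 + s(9)*L = 276 + (26/7)*(5/451) = 276 + 130/3157 = 871462/3157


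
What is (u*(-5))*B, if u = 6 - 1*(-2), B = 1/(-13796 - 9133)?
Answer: 40/22929 ≈ 0.0017445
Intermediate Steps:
B = -1/22929 (B = 1/(-22929) = -1/22929 ≈ -4.3613e-5)
u = 8 (u = 6 + 2 = 8)
(u*(-5))*B = (8*(-5))*(-1/22929) = -40*(-1/22929) = 40/22929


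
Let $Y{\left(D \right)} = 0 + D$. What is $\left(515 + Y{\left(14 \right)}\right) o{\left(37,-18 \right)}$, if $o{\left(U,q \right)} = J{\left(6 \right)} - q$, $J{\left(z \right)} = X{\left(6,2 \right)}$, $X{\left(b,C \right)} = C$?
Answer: $10580$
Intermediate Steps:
$J{\left(z \right)} = 2$
$Y{\left(D \right)} = D$
$o{\left(U,q \right)} = 2 - q$
$\left(515 + Y{\left(14 \right)}\right) o{\left(37,-18 \right)} = \left(515 + 14\right) \left(2 - -18\right) = 529 \left(2 + 18\right) = 529 \cdot 20 = 10580$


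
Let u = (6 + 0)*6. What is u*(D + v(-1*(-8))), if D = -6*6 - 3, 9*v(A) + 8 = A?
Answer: -1404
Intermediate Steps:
v(A) = -8/9 + A/9
u = 36 (u = 6*6 = 36)
D = -39 (D = -36 - 3 = -39)
u*(D + v(-1*(-8))) = 36*(-39 + (-8/9 + (-1*(-8))/9)) = 36*(-39 + (-8/9 + (⅑)*8)) = 36*(-39 + (-8/9 + 8/9)) = 36*(-39 + 0) = 36*(-39) = -1404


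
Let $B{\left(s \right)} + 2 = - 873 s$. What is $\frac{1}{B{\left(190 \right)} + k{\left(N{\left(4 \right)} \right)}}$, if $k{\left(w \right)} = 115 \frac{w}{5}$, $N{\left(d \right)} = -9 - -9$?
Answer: $- \frac{1}{165872} \approx -6.0287 \cdot 10^{-6}$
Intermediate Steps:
$N{\left(d \right)} = 0$ ($N{\left(d \right)} = -9 + 9 = 0$)
$B{\left(s \right)} = -2 - 873 s$
$k{\left(w \right)} = 23 w$ ($k{\left(w \right)} = 115 w \frac{1}{5} = 115 \frac{w}{5} = 23 w$)
$\frac{1}{B{\left(190 \right)} + k{\left(N{\left(4 \right)} \right)}} = \frac{1}{\left(-2 - 165870\right) + 23 \cdot 0} = \frac{1}{\left(-2 - 165870\right) + 0} = \frac{1}{-165872 + 0} = \frac{1}{-165872} = - \frac{1}{165872}$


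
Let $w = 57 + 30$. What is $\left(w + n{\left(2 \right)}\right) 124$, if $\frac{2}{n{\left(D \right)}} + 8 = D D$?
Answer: $10726$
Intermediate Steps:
$w = 87$
$n{\left(D \right)} = \frac{2}{-8 + D^{2}}$ ($n{\left(D \right)} = \frac{2}{-8 + D D} = \frac{2}{-8 + D^{2}}$)
$\left(w + n{\left(2 \right)}\right) 124 = \left(87 + \frac{2}{-8 + 2^{2}}\right) 124 = \left(87 + \frac{2}{-8 + 4}\right) 124 = \left(87 + \frac{2}{-4}\right) 124 = \left(87 + 2 \left(- \frac{1}{4}\right)\right) 124 = \left(87 - \frac{1}{2}\right) 124 = \frac{173}{2} \cdot 124 = 10726$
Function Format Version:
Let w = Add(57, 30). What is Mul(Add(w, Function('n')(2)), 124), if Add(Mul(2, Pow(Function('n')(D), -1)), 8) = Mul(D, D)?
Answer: 10726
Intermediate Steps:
w = 87
Function('n')(D) = Mul(2, Pow(Add(-8, Pow(D, 2)), -1)) (Function('n')(D) = Mul(2, Pow(Add(-8, Mul(D, D)), -1)) = Mul(2, Pow(Add(-8, Pow(D, 2)), -1)))
Mul(Add(w, Function('n')(2)), 124) = Mul(Add(87, Mul(2, Pow(Add(-8, Pow(2, 2)), -1))), 124) = Mul(Add(87, Mul(2, Pow(Add(-8, 4), -1))), 124) = Mul(Add(87, Mul(2, Pow(-4, -1))), 124) = Mul(Add(87, Mul(2, Rational(-1, 4))), 124) = Mul(Add(87, Rational(-1, 2)), 124) = Mul(Rational(173, 2), 124) = 10726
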